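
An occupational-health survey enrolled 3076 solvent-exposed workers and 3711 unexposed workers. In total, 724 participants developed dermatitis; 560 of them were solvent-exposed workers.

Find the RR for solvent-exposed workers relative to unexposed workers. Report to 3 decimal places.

RR = 4.120

solvent-exposed workers without the outcome: 3076 − 560 = 2516
unexposed workers with the outcome: 724 − 560 = 164
unexposed workers without the outcome: 3711 − 164 = 3547
risk, solvent-exposed workers = 560/3076 = 0.18205
risk, unexposed workers = 164/3711 = 0.04419
RR = 0.18205 / 0.04419 = 4.120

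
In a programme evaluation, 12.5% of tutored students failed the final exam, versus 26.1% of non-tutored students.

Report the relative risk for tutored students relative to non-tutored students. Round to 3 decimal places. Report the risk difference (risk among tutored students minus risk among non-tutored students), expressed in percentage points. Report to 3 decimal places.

RR = 0.1250 / 0.2610 = 0.479
risk difference = 0.1250 − 0.2610 = -0.1360 → -13.600 percentage points

RR = 0.479; RD = -13.600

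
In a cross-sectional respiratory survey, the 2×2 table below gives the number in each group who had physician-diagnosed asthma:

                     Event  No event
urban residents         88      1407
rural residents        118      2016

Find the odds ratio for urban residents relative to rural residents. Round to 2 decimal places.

OR = (88 × 2016) / (1407 × 118) = 177408/166026 ≈ 1.07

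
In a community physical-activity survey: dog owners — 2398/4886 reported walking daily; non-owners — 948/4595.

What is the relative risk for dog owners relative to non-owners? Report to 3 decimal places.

risk, dog owners = 2398/4886 = 0.4908
risk, non-owners = 948/4595 = 0.2063
RR = 0.4908 / 0.2063 = 2.379

RR = 2.379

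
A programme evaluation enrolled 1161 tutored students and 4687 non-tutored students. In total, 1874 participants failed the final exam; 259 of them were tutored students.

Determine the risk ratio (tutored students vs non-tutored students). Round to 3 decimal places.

tutored students without the outcome: 1161 − 259 = 902
non-tutored students with the outcome: 1874 − 259 = 1615
non-tutored students without the outcome: 4687 − 1615 = 3072
risk, tutored students = 259/1161 = 0.2231
risk, non-tutored students = 1615/4687 = 0.3446
RR = 0.2231 / 0.3446 = 0.647

0.647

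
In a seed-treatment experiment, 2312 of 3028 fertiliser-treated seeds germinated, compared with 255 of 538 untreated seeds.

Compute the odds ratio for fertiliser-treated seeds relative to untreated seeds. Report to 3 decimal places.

3.584

odds, fertiliser-treated seeds = 2312/716 = 3.2291
odds, untreated seeds = 255/283 = 0.9011
OR = 3.2291 / 0.9011 = 3.584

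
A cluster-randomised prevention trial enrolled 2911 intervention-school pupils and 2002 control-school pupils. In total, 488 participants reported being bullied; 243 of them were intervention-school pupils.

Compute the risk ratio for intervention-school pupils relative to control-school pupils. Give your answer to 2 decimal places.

0.68

intervention-school pupils without the outcome: 2911 − 243 = 2668
control-school pupils with the outcome: 488 − 243 = 245
control-school pupils without the outcome: 2002 − 245 = 1757
risk, intervention-school pupils = 243/2911 = 0.0835
risk, control-school pupils = 245/2002 = 0.1224
RR = 0.0835 / 0.1224 = 0.68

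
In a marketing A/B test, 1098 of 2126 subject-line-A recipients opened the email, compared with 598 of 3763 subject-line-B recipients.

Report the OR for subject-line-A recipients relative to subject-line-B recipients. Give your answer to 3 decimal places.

OR = (1098 × 3165) / (1028 × 598) = 3475170/614744 ≈ 5.653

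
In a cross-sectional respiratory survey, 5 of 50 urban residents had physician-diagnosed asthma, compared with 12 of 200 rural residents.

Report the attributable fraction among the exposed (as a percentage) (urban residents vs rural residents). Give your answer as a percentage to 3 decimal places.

risk, urban residents = 5/50 = 0.1000
risk, rural residents = 12/200 = 0.0600
AR% = (0.1000 − 0.0600) / 0.1000 = 0.4000 → 40.000%

AR% = 40.000%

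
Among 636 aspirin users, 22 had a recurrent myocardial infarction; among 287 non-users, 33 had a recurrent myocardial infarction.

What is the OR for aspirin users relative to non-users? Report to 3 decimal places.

odds, aspirin users = 22/614 = 0.03583
odds, non-users = 33/254 = 0.12992
OR = 0.03583 / 0.12992 = 0.276

OR = 0.276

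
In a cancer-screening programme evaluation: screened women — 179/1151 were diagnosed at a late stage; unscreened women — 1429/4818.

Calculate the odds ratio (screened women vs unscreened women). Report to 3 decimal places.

OR = (179 × 3389) / (972 × 1429) = 606631/1388988 ≈ 0.437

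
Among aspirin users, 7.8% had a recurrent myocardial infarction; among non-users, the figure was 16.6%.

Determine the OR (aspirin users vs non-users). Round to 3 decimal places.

odds, aspirin users = 0.0780/0.9220 = 0.0846
odds, non-users = 0.1660/0.8340 = 0.1990
OR = 0.0846 / 0.1990 = 0.425

OR ≈ 0.425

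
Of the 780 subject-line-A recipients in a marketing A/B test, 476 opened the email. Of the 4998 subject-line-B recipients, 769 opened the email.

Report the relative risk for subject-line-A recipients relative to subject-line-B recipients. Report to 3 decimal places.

risk, subject-line-A recipients = 476/780 = 0.6103
risk, subject-line-B recipients = 769/4998 = 0.1539
RR = 0.6103 / 0.1539 = 3.966

3.966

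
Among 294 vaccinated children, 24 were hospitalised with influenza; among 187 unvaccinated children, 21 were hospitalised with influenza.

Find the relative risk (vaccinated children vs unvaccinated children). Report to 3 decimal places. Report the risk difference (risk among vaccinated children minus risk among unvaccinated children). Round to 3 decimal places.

risk, vaccinated children = 24/294 = 0.0816
risk, unvaccinated children = 21/187 = 0.1123
RR = 0.0816 / 0.1123 = 0.727
risk difference = 0.0816 − 0.1123 = -0.031

RR = 0.727; RD = -0.031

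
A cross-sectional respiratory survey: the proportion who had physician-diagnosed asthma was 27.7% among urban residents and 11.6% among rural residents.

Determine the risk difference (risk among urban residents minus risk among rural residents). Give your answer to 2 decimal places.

risk difference = 0.2770 − 0.1160 = 0.16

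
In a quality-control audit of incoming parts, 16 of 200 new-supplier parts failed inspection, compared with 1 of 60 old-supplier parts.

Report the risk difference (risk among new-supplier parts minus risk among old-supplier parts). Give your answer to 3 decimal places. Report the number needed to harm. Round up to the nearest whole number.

RD = 0.063; NNH = 16

risk, new-supplier parts = 16/200 = 0.08000
risk, old-supplier parts = 1/60 = 0.01667
risk difference = 0.08000 − 0.01667 = 0.063
absolute risk difference = 0.063333
1 / 0.063333 = 15.790 → round up → 16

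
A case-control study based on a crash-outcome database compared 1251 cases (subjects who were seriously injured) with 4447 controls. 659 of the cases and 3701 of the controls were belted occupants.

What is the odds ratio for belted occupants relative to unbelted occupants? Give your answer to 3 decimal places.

OR = 0.224

odds, belted occupants = 659/3701 = 0.1781
odds, unbelted occupants = 592/746 = 0.7936
OR = 0.1781 / 0.7936 = 0.224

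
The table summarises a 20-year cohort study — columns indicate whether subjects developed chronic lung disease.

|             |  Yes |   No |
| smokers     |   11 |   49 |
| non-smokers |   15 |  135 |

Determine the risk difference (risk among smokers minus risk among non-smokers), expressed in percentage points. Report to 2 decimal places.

risk, smokers = 11/60 = 0.1833
risk, non-smokers = 15/150 = 0.1000
risk difference = 0.1833 − 0.1000 = 0.0833 → 8.33 percentage points

8.33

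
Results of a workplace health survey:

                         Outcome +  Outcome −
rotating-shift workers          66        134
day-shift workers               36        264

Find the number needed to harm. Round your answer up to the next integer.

risk, rotating-shift workers = 66/200 = 0.330000
risk, day-shift workers = 36/300 = 0.120000
absolute risk difference = 0.210000
1 / 0.210000 = 4.762 → round up → 5

NNH: 5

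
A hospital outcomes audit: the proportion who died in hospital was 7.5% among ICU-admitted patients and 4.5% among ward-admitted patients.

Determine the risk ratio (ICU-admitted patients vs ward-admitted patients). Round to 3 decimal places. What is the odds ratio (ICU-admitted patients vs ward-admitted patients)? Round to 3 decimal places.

RR = 1.667; OR = 1.721

RR = 0.07500 / 0.04500 = 1.667
odds, ICU-admitted patients = 0.07500/0.92500 = 0.08108
odds, ward-admitted patients = 0.04500/0.95500 = 0.04712
OR = 0.08108 / 0.04712 = 1.721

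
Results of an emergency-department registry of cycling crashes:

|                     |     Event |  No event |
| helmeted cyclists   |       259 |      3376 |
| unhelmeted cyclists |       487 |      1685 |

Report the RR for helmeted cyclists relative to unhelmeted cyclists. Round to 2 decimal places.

risk, helmeted cyclists = 259/3635 = 0.0713
risk, unhelmeted cyclists = 487/2172 = 0.2242
RR = 0.0713 / 0.2242 = 0.32

RR: 0.32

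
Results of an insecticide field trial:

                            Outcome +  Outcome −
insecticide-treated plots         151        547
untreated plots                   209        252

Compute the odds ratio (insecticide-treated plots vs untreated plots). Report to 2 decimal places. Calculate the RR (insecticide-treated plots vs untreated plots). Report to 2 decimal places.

OR = 0.33; RR = 0.48

odds, insecticide-treated plots = 151/547 = 0.2761
odds, untreated plots = 209/252 = 0.8294
OR = 0.2761 / 0.8294 = 0.33
risk, insecticide-treated plots = 151/698 = 0.2163
risk, untreated plots = 209/461 = 0.4534
RR = 0.2163 / 0.4534 = 0.48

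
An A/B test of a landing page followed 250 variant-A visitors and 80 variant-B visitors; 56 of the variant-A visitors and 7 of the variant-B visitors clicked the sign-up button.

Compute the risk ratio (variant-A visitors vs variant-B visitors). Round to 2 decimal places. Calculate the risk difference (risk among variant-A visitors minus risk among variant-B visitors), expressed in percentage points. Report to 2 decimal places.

risk, variant-A visitors = 56/250 = 0.2240
risk, variant-B visitors = 7/80 = 0.0875
RR = 0.2240 / 0.0875 = 2.56
risk difference = 0.2240 − 0.0875 = 0.1365 → 13.65 percentage points

RR = 2.56; RD = 13.65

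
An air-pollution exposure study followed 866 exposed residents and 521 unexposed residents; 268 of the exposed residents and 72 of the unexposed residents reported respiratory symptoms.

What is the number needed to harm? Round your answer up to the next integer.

risk, exposed residents = 268/866 = 0.309469
risk, unexposed residents = 72/521 = 0.138196
absolute risk difference = 0.171273
1 / 0.171273 = 5.839 → round up → 6

NNH ≈ 6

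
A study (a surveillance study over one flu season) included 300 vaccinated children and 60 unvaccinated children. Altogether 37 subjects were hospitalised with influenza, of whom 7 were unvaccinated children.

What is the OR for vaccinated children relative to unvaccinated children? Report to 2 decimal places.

0.84

vaccinated children with the outcome: 37 − 7 = 30
vaccinated children without the outcome: 300 − 30 = 270
unvaccinated children without the outcome: 60 − 7 = 53
odds, vaccinated children = 30/270 = 0.1111
odds, unvaccinated children = 7/53 = 0.1321
OR = 0.1111 / 0.1321 = 0.84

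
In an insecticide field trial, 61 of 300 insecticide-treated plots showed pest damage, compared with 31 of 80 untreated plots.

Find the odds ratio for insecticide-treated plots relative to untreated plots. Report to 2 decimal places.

odds, insecticide-treated plots = 61/239 = 0.2552
odds, untreated plots = 31/49 = 0.6327
OR = 0.2552 / 0.6327 = 0.40

0.40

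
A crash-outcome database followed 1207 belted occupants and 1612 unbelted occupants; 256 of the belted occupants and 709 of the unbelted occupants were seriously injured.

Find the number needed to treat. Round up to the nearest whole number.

risk, belted occupants = 256/1207 = 0.212096
risk, unbelted occupants = 709/1612 = 0.439826
absolute risk difference = 0.227730
1 / 0.227730 = 4.391 → round up → 5

NNT ≈ 5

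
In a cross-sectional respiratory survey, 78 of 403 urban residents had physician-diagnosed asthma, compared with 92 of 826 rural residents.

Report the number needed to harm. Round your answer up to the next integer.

risk, urban residents = 78/403 = 0.193548
risk, rural residents = 92/826 = 0.111380
absolute risk difference = 0.082168
1 / 0.082168 = 12.170 → round up → 13

13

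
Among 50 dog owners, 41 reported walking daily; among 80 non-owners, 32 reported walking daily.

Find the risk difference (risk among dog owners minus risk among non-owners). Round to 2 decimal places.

risk, dog owners = 41/50 = 0.8200
risk, non-owners = 32/80 = 0.4000
risk difference = 0.8200 − 0.4000 = 0.42

0.42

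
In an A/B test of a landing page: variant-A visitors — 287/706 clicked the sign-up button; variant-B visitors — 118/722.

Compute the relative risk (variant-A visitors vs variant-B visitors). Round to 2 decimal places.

2.49

risk, variant-A visitors = 287/706 = 0.4065
risk, variant-B visitors = 118/722 = 0.1634
RR = 0.4065 / 0.1634 = 2.49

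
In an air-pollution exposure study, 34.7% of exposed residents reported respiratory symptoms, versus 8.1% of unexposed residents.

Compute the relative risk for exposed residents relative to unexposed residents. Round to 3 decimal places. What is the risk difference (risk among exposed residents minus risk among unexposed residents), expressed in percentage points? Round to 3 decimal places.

RR = 0.3470 / 0.0810 = 4.284
risk difference = 0.3470 − 0.0810 = 0.2660 → 26.600 percentage points

RR = 4.284; RD = 26.600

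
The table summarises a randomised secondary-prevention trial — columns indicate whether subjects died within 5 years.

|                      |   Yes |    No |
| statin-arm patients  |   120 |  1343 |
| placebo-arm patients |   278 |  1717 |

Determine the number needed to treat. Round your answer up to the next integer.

NNT: 18

risk, statin-arm patients = 120/1463 = 0.082023
risk, placebo-arm patients = 278/1995 = 0.139348
absolute risk difference = 0.057325
1 / 0.057325 = 17.444 → round up → 18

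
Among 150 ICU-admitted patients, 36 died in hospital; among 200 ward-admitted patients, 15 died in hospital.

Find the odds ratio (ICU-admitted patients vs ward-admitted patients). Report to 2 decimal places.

OR = (36 × 185) / (114 × 15) = 6660/1710 ≈ 3.89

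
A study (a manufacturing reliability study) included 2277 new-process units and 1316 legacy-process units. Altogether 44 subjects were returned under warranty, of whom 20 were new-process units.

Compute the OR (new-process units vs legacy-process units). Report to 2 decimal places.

OR ≈ 0.48

new-process units without the outcome: 2277 − 20 = 2257
legacy-process units with the outcome: 44 − 20 = 24
legacy-process units without the outcome: 1316 − 24 = 1292
odds, new-process units = 20/2257 = 0.00886
odds, legacy-process units = 24/1292 = 0.01858
OR = 0.00886 / 0.01858 = 0.48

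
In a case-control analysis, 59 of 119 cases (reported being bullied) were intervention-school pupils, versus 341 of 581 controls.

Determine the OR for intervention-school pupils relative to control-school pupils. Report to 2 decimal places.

odds, intervention-school pupils = 59/341 = 0.1730
odds, control-school pupils = 60/240 = 0.2500
OR = 0.1730 / 0.2500 = 0.69

0.69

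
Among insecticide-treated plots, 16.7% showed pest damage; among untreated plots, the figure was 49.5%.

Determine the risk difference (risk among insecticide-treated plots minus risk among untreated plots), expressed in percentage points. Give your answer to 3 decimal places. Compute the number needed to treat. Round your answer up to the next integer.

RD = -32.800; NNT = 4

risk difference = 0.1670 − 0.4950 = -0.3280 → -32.800 percentage points
absolute risk difference = 0.328000
1 / 0.328000 = 3.049 → round up → 4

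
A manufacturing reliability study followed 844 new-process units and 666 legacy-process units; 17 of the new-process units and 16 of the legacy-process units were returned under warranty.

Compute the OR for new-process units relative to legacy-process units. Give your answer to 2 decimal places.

OR = (17 × 650) / (827 × 16) = 11050/13232 ≈ 0.84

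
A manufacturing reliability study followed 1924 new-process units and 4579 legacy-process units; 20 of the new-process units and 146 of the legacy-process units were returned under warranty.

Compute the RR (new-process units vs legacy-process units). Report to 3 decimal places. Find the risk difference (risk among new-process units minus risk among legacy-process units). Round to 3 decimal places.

RR = 0.326; RD = -0.021

risk, new-process units = 20/1924 = 0.01040
risk, legacy-process units = 146/4579 = 0.03188
RR = 0.01040 / 0.03188 = 0.326
risk difference = 0.01040 − 0.03188 = -0.021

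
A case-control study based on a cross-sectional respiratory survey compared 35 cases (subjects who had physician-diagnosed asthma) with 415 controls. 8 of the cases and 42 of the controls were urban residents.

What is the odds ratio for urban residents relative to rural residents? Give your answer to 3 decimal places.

OR = (8 × 373) / (42 × 27) = 2984/1134 ≈ 2.631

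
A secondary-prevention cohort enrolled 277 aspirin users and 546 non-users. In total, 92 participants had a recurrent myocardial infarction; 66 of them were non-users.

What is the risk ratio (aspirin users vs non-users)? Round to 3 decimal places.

RR = 0.777

aspirin users with the outcome: 92 − 66 = 26
aspirin users without the outcome: 277 − 26 = 251
non-users without the outcome: 546 − 66 = 480
risk, aspirin users = 26/277 = 0.0939
risk, non-users = 66/546 = 0.1209
RR = 0.0939 / 0.1209 = 0.777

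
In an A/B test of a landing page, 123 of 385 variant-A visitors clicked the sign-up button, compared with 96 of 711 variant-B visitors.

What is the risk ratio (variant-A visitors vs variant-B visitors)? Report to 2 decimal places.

risk, variant-A visitors = 123/385 = 0.3195
risk, variant-B visitors = 96/711 = 0.1350
RR = 0.3195 / 0.1350 = 2.37

2.37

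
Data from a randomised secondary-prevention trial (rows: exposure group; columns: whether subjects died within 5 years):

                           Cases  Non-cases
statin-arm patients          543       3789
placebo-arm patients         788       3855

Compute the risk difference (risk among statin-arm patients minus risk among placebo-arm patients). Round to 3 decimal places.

-0.044

risk, statin-arm patients = 543/4332 = 0.1253
risk, placebo-arm patients = 788/4643 = 0.1697
risk difference = 0.1253 − 0.1697 = -0.044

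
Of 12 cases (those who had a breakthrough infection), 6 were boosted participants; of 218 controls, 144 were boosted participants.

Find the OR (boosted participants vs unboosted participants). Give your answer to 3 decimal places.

OR = (6 × 74) / (144 × 6) = 444/864 ≈ 0.514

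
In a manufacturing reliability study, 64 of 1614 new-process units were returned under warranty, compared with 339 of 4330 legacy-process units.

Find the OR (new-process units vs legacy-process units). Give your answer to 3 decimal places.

odds, new-process units = 64/1550 = 0.04129
odds, legacy-process units = 339/3991 = 0.08494
OR = 0.04129 / 0.08494 = 0.486

OR: 0.486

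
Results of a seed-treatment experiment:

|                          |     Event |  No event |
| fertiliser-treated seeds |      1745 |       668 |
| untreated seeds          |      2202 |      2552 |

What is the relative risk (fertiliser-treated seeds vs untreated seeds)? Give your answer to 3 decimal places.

risk, fertiliser-treated seeds = 1745/2413 = 0.7232
risk, untreated seeds = 2202/4754 = 0.4632
RR = 0.7232 / 0.4632 = 1.561

RR ≈ 1.561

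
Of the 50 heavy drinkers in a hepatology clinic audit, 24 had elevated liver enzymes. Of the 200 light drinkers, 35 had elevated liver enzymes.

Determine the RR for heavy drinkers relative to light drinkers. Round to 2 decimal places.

RR ≈ 2.74

risk, heavy drinkers = 24/50 = 0.4800
risk, light drinkers = 35/200 = 0.1750
RR = 0.4800 / 0.1750 = 2.74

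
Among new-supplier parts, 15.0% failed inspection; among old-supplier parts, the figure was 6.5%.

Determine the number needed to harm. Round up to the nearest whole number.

12

absolute risk difference = 0.085000
1 / 0.085000 = 11.765 → round up → 12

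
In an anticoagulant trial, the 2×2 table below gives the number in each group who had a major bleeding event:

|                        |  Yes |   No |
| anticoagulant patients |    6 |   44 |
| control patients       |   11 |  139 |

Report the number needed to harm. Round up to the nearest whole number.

NNH ≈ 22

risk, anticoagulant patients = 6/50 = 0.120000
risk, control patients = 11/150 = 0.073333
absolute risk difference = 0.046667
1 / 0.046667 = 21.428 → round up → 22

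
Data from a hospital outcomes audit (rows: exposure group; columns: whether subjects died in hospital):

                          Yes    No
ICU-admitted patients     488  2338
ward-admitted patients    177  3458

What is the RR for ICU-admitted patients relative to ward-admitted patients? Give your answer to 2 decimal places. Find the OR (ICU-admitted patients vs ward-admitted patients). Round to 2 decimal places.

RR = 3.55; OR = 4.08

risk, ICU-admitted patients = 488/2826 = 0.17268
risk, ward-admitted patients = 177/3635 = 0.04869
RR = 0.17268 / 0.04869 = 3.55
OR = (488 × 3458) / (2338 × 177) = 1687504/413826 ≈ 4.08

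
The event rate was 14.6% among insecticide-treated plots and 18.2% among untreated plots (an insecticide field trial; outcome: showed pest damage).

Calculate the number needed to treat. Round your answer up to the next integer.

absolute risk difference = 0.036000
1 / 0.036000 = 27.778 → round up → 28

NNT ≈ 28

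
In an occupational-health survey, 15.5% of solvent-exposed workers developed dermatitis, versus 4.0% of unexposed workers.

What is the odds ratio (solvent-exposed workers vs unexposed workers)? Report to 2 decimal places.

odds, solvent-exposed workers = 0.15500/0.84500 = 0.18343
odds, unexposed workers = 0.04000/0.96000 = 0.04167
OR = 0.18343 / 0.04167 = 4.40

4.40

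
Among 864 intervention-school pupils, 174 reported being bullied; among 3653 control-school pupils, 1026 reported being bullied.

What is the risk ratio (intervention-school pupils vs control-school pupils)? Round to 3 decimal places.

risk, intervention-school pupils = 174/864 = 0.2014
risk, control-school pupils = 1026/3653 = 0.2809
RR = 0.2014 / 0.2809 = 0.717

RR: 0.717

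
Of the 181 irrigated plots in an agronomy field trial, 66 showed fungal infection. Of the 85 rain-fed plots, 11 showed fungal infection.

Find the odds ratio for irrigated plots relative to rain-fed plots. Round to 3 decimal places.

OR = (66 × 74) / (115 × 11) = 4884/1265 ≈ 3.861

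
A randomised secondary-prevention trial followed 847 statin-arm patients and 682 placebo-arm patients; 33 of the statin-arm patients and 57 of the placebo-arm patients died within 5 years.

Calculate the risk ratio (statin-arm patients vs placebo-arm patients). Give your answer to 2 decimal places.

risk, statin-arm patients = 33/847 = 0.03896
risk, placebo-arm patients = 57/682 = 0.08358
RR = 0.03896 / 0.08358 = 0.47

0.47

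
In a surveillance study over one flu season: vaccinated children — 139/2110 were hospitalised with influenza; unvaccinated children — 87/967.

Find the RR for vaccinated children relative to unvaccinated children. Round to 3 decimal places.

RR: 0.732

risk, vaccinated children = 139/2110 = 0.0659
risk, unvaccinated children = 87/967 = 0.0900
RR = 0.0659 / 0.0900 = 0.732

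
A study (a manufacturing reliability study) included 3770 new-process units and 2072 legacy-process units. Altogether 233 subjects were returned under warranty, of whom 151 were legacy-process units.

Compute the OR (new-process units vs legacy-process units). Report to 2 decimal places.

OR ≈ 0.28

new-process units with the outcome: 233 − 151 = 82
new-process units without the outcome: 3770 − 82 = 3688
legacy-process units without the outcome: 2072 − 151 = 1921
OR = (82 × 1921) / (3688 × 151) = 157522/556888 ≈ 0.28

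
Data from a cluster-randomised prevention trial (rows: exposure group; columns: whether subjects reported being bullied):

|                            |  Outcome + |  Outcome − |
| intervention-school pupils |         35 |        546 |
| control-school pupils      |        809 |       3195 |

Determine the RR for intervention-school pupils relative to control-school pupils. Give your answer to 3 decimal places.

0.298

risk, intervention-school pupils = 35/581 = 0.0602
risk, control-school pupils = 809/4004 = 0.2020
RR = 0.0602 / 0.2020 = 0.298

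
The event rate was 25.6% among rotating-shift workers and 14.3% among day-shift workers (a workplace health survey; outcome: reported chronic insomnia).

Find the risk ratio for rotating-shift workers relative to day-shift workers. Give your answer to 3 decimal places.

RR = 0.2560 / 0.1430 = 1.790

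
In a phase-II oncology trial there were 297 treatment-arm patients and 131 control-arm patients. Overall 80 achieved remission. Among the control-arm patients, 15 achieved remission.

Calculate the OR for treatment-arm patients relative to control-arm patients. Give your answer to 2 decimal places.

2.17

treatment-arm patients with the outcome: 80 − 15 = 65
treatment-arm patients without the outcome: 297 − 65 = 232
control-arm patients without the outcome: 131 − 15 = 116
odds, treatment-arm patients = 65/232 = 0.2802
odds, control-arm patients = 15/116 = 0.1293
OR = 0.2802 / 0.1293 = 2.17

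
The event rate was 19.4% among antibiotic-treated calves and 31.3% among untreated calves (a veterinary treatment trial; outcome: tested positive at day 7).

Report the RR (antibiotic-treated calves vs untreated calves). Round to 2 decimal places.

RR = 0.1940 / 0.3130 = 0.62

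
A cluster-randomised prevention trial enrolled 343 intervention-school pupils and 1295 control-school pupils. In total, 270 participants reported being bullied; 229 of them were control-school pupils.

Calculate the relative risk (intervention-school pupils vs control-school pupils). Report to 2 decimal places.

RR: 0.68

intervention-school pupils with the outcome: 270 − 229 = 41
intervention-school pupils without the outcome: 343 − 41 = 302
control-school pupils without the outcome: 1295 − 229 = 1066
risk, intervention-school pupils = 41/343 = 0.1195
risk, control-school pupils = 229/1295 = 0.1768
RR = 0.1195 / 0.1768 = 0.68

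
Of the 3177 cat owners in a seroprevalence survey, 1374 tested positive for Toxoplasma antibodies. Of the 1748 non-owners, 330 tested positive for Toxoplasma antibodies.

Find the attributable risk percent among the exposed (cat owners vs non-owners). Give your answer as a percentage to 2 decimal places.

56.35%

risk, cat owners = 1374/3177 = 0.4325
risk, non-owners = 330/1748 = 0.1888
AR% = (0.4325 − 0.1888) / 0.4325 = 0.5635 → 56.35%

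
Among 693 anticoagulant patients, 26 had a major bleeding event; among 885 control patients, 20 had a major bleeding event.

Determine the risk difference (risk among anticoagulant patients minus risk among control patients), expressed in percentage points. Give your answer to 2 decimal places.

risk, anticoagulant patients = 26/693 = 0.03752
risk, control patients = 20/885 = 0.02260
risk difference = 0.03752 − 0.02260 = 0.01492 → 1.49 percentage points

RD = 1.49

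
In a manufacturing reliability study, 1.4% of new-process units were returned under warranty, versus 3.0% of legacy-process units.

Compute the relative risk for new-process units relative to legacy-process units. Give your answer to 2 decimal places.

RR = 0.01400 / 0.03000 = 0.47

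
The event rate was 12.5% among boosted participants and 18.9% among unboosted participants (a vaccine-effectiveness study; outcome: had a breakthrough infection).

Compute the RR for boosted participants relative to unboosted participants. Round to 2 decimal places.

RR = 0.1250 / 0.1890 = 0.66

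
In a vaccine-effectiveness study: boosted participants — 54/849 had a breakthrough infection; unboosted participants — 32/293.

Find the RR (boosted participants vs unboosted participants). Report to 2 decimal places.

risk, boosted participants = 54/849 = 0.0636
risk, unboosted participants = 32/293 = 0.1092
RR = 0.0636 / 0.1092 = 0.58

RR = 0.58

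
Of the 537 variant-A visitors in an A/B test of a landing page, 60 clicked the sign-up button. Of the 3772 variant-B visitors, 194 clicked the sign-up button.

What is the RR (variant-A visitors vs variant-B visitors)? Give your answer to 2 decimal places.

risk, variant-A visitors = 60/537 = 0.1117
risk, variant-B visitors = 194/3772 = 0.0514
RR = 0.1117 / 0.0514 = 2.17

2.17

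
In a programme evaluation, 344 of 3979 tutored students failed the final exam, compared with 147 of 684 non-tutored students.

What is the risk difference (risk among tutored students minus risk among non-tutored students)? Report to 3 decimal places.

risk, tutored students = 344/3979 = 0.0865
risk, non-tutored students = 147/684 = 0.2149
risk difference = 0.0865 − 0.2149 = -0.128

RD ≈ -0.128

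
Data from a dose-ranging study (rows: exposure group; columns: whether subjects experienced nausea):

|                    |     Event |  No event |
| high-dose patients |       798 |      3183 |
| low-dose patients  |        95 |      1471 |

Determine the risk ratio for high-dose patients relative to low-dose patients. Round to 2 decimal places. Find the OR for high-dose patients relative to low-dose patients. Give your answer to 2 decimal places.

risk, high-dose patients = 798/3981 = 0.2005
risk, low-dose patients = 95/1566 = 0.0607
RR = 0.2005 / 0.0607 = 3.30
odds, high-dose patients = 798/3183 = 0.2507
odds, low-dose patients = 95/1471 = 0.0646
OR = 0.2507 / 0.0646 = 3.88

RR = 3.30; OR = 3.88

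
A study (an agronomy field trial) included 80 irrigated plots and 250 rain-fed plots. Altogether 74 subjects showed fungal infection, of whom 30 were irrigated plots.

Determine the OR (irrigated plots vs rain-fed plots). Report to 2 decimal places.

irrigated plots without the outcome: 80 − 30 = 50
rain-fed plots with the outcome: 74 − 30 = 44
rain-fed plots without the outcome: 250 − 44 = 206
OR = (30 × 206) / (50 × 44) = 6180/2200 ≈ 2.81

2.81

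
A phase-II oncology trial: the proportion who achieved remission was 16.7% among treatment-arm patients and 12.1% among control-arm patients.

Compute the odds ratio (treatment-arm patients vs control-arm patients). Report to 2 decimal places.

1.46

odds, treatment-arm patients = 0.1670/0.8330 = 0.2005
odds, control-arm patients = 0.1210/0.8790 = 0.1377
OR = 0.2005 / 0.1377 = 1.46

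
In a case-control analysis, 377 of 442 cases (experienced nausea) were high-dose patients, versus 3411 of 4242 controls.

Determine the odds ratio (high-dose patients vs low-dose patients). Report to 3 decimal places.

OR = 1.413

odds, high-dose patients = 377/3411 = 0.1105
odds, low-dose patients = 65/831 = 0.0782
OR = 0.1105 / 0.0782 = 1.413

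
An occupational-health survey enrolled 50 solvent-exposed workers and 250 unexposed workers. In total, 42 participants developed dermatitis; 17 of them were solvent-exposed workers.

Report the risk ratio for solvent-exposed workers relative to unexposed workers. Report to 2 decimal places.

solvent-exposed workers without the outcome: 50 − 17 = 33
unexposed workers with the outcome: 42 − 17 = 25
unexposed workers without the outcome: 250 − 25 = 225
risk, solvent-exposed workers = 17/50 = 0.3400
risk, unexposed workers = 25/250 = 0.1000
RR = 0.3400 / 0.1000 = 3.40

RR ≈ 3.40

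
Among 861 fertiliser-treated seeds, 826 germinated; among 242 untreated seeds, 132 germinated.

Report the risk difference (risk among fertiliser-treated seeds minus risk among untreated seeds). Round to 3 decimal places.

0.414

risk, fertiliser-treated seeds = 826/861 = 0.9593
risk, untreated seeds = 132/242 = 0.5455
risk difference = 0.9593 − 0.5455 = 0.414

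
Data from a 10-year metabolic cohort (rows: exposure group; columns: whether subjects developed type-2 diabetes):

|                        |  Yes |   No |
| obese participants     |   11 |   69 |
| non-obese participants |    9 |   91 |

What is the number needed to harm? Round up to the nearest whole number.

NNH: 22

risk, obese participants = 11/80 = 0.137500
risk, non-obese participants = 9/100 = 0.090000
absolute risk difference = 0.047500
1 / 0.047500 = 21.053 → round up → 22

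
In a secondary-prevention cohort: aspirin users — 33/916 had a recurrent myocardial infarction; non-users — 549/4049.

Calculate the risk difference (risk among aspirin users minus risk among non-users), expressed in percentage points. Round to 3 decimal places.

risk, aspirin users = 33/916 = 0.03603
risk, non-users = 549/4049 = 0.13559
risk difference = 0.03603 − 0.13559 = -0.09956 → -9.956 percentage points

-9.956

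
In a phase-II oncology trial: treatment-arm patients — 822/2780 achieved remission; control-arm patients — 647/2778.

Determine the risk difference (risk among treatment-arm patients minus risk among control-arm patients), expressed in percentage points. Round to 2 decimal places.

6.28

risk, treatment-arm patients = 822/2780 = 0.2957
risk, control-arm patients = 647/2778 = 0.2329
risk difference = 0.2957 − 0.2329 = 0.0628 → 6.28 percentage points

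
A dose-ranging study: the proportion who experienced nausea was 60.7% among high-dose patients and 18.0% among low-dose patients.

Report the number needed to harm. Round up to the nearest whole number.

NNH: 3

absolute risk difference = 0.427000
1 / 0.427000 = 2.342 → round up → 3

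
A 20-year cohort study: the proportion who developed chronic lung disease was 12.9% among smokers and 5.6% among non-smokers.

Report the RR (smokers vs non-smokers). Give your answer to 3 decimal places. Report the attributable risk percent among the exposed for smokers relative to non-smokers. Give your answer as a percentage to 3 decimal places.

RR = 2.304; AR% = 56.589%

RR = 0.1290 / 0.0560 = 2.304
AR% = (0.1290 − 0.0560) / 0.1290 = 0.5659 → 56.589%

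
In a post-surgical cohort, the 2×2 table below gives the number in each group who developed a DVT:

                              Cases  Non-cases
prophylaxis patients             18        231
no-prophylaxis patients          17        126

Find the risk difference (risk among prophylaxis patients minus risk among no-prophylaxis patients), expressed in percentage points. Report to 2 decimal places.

-4.66

risk, prophylaxis patients = 18/249 = 0.0723
risk, no-prophylaxis patients = 17/143 = 0.1189
risk difference = 0.0723 − 0.1189 = -0.0466 → -4.66 percentage points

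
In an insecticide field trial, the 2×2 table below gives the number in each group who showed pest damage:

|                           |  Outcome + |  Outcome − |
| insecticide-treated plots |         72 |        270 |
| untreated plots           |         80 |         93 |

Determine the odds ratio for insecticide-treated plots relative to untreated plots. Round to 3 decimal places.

odds, insecticide-treated plots = 72/270 = 0.2667
odds, untreated plots = 80/93 = 0.8602
OR = 0.2667 / 0.8602 = 0.310

0.310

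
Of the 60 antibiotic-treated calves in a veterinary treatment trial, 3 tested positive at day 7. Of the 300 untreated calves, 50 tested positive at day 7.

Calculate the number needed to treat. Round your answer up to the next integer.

NNT ≈ 9

risk, antibiotic-treated calves = 3/60 = 0.050000
risk, untreated calves = 50/300 = 0.166667
absolute risk difference = 0.116667
1 / 0.116667 = 8.571 → round up → 9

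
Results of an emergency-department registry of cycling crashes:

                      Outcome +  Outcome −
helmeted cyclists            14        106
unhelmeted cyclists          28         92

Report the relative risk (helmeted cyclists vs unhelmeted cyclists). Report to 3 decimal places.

RR = 0.500

risk, helmeted cyclists = 14/120 = 0.1167
risk, unhelmeted cyclists = 28/120 = 0.2333
RR = 0.1167 / 0.2333 = 0.500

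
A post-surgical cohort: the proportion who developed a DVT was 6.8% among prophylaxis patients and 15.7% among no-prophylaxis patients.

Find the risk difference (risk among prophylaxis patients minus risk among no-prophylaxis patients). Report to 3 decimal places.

risk difference = 0.0680 − 0.1570 = -0.089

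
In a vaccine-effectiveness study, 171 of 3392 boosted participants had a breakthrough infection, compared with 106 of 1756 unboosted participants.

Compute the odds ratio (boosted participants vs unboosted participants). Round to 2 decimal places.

OR = (171 × 1650) / (3221 × 106) = 282150/341426 ≈ 0.83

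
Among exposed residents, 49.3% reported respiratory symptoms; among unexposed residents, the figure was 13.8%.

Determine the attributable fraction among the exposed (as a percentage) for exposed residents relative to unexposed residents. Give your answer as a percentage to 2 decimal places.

AR% = (0.4930 − 0.1380) / 0.4930 = 0.7201 → 72.01%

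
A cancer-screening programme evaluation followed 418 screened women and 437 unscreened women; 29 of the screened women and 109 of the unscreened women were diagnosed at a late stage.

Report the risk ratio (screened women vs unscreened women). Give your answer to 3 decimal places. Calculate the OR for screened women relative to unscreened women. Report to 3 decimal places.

RR = 0.278; OR = 0.224

risk, screened women = 29/418 = 0.0694
risk, unscreened women = 109/437 = 0.2494
RR = 0.0694 / 0.2494 = 0.278
odds, screened women = 29/389 = 0.0746
odds, unscreened women = 109/328 = 0.3323
OR = 0.0746 / 0.3323 = 0.224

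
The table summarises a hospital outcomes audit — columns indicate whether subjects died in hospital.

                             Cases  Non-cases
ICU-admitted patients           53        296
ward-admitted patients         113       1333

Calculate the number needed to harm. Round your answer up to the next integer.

14

risk, ICU-admitted patients = 53/349 = 0.151862
risk, ward-admitted patients = 113/1446 = 0.078147
absolute risk difference = 0.073716
1 / 0.073716 = 13.566 → round up → 14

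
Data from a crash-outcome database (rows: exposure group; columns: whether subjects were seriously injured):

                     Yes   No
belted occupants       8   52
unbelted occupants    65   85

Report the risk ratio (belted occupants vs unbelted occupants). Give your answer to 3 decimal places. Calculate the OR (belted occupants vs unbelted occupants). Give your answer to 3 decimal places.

RR = 0.308; OR = 0.201

risk, belted occupants = 8/60 = 0.1333
risk, unbelted occupants = 65/150 = 0.4333
RR = 0.1333 / 0.4333 = 0.308
OR = (8 × 85) / (52 × 65) = 680/3380 ≈ 0.201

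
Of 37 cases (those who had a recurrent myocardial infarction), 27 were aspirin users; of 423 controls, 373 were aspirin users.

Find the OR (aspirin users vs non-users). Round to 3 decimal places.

OR = (27 × 50) / (373 × 10) = 1350/3730 ≈ 0.362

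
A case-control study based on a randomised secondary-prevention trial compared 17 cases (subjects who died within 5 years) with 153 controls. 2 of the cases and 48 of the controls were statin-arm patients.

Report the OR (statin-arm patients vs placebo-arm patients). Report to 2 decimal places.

OR = (2 × 105) / (48 × 15) = 210/720 ≈ 0.29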